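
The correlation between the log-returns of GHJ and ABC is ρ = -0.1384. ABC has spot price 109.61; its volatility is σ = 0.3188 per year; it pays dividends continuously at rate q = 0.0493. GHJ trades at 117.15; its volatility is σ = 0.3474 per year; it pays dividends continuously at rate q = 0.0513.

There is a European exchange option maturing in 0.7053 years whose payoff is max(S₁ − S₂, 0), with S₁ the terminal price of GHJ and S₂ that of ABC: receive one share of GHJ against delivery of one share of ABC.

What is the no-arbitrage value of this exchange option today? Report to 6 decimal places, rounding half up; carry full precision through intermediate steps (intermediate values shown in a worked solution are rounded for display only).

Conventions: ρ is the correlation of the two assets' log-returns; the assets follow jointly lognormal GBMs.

exchange price = 22.078781

σ_eff = √(σ₁² + σ₂² − 2ρσ₁σ₂) = √(0.3474² + 0.3188² − 2·-0.1384·0.3474·0.3188) = 0.502967
d₁ = (ln(S₁/S₂) + (q₂ − q₁ + σ_eff²/2)T) / (σ_eff√T) = (ln(117.15/109.61) + (0.0493 − 0.0513 + 0.126488)·0.7053) / 0.422403 = 0.365357
d₂ = d₁ − σ_eff√T = 0.365357 − 0.422403 = -0.057045
N(d₁) = 0.642578,  N(d₂) = 0.477255
V = S₁·e^{−q₁T}·N(d₁) − S₂·e^{−q₂T}·N(d₂) = 72.602964 − 50.524183 = 22.078781
Key observation: the rate r is irrelevant here: denominating values in ABC turns the exchange into a ratio option on S₁/S₂, and discounting at r drops out.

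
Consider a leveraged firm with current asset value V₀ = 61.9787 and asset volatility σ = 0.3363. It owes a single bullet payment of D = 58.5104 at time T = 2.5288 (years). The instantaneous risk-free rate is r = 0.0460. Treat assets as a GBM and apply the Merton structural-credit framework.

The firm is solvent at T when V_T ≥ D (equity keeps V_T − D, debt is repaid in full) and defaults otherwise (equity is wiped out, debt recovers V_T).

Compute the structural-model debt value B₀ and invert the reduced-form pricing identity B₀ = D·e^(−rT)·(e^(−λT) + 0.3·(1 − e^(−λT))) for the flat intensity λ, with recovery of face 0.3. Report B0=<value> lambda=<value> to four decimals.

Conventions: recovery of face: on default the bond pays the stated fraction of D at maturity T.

B0=44.3941 lambda=0.0937

Apply the equity-as-call identities (strike 58.5104, horizon 2.5288 years):
d₁ = [ln(V₀/D) + (r + σ²/2)T] / (σ√T)
   = [ln(61.9787/58.5104) + (0.0460 + 0.5·0.3363²)·2.5288] / (0.3363·√2.5288)
   = [0.057586 + 0.259326] / 0.534791 = 0.592590
d₂ = d₁ − σ√T = 0.592590 − 0.534791 = 0.057799
N(d₁) = 0.723272,  N(d₂) = 0.523046,  e^(−rT) = 0.890186
E₀ = V₀·N(d₁) − D·e^(−rT)·N(d₂)
   = 61.9787·0.723272 − 58.5104·0.890186·0.523046 = 17.584566
B₀ = V₀ − E₀ = 61.9787 − 17.584566 = 44.394134
e^(−λT) = (B₀·e^(rT)/D − 0.3)/(1 − 0.3) = (44.3941·1.123361/58.5104 − 0.3)/0.7 = 0.78905304
λ = −ln(0.78905304)/2.5288 = 0.093689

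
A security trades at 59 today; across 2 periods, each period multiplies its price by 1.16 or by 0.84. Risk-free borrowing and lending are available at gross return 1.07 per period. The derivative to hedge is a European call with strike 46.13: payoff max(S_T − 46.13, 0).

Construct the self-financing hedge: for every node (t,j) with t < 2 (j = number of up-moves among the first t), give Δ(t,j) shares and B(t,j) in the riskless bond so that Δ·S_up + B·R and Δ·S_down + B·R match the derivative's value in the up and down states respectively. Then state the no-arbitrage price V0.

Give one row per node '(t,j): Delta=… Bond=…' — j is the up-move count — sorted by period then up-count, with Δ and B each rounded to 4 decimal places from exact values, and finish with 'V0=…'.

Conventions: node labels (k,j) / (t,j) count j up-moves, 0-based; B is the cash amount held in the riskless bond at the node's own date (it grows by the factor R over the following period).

(0,0): Delta=0.9374 Bond=-36.2848
(1,0): Delta=0.7163 Bond=-27.8682
(1,1): Delta=1.0000 Bond=-43.1121
V0=19.0192

Risk-neutral probability p* = (R−d)/(u−d) = (1.07−0.84)/(1.16−0.84) = 0.7188.
Terminal payoffs: V(2,0)=0.0000, V(2,1)=11.3596, V(2,2)=33.2604
(1,0): S=49.5600. Δ = (V_up−V_dn)/(S_up−S_dn) = (11.3596−0.0000)/(57.4896−41.6304) = 0.7163. V = [p*·11.3596 + (1−p*)·0.0000]/1.07 = 7.6306. B = V − Δ·S = -27.8682.
(1,1): S=68.4400. Δ = (V_up−V_dn)/(S_up−S_dn) = (33.2604−11.3596)/(79.3904−57.4896) = 1.0000. V = [p*·33.2604 + (1−p*)·11.3596]/1.07 = 25.3279. B = V − Δ·S = -43.1121.
(0,0): S=59.0000. Δ = (V_up−V_dn)/(S_up−S_dn) = (25.3279−7.6306)/(68.4400−49.5600) = 0.9374. V = [p*·25.3279 + (1−p*)·7.6306]/1.07 = 19.0192. B = V − Δ·S = -36.2848.
Sanity check at the root: Δ(0,0)·S0 + B(0,0) reproduces V0 = 19.0192.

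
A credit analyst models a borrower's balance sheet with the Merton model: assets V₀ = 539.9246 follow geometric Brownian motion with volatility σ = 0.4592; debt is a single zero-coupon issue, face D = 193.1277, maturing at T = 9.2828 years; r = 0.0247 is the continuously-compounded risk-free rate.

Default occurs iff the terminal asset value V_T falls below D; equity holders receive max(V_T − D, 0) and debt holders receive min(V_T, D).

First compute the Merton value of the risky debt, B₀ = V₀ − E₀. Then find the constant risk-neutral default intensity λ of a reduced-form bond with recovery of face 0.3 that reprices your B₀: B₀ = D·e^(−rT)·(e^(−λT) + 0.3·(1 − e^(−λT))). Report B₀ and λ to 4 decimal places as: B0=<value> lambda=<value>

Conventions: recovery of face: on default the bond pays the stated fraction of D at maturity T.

B0=118.5917 lambda=0.0424

Work the structural quantities from V₀ = 539.9246 against face 193.1277:
d₁ = [ln(V₀/D) + (r + σ²/2)T] / (σ√T)
   = [ln(539.9246/193.1277) + (0.0247 + 0.5·0.4592²)·9.2828] / (0.4592·√9.2828)
   = [1.028078 + 1.207992] / 1.399076 = 1.598248
d₂ = d₁ − σ√T = 1.598248 − 1.399076 = 0.199171
N(d₁) = 0.945006,  N(d₂) = 0.578936,  e^(−rT) = 0.795102
E₀ = V₀·N(d₁) − D·e^(−rT)·N(d₂)
   = 539.9246·0.945006 − 193.1277·0.795102·0.578936 = 421.332872
B₀ = V₀ − E₀ = 539.9246 − 421.332872 = 118.591728
e^(−λT) = (B₀·e^(rT)/D − 0.3)/(1 − 0.3) = (118.5917·1.257701/193.1277 − 0.3)/0.7 = 0.67471675
λ = −ln(0.67471675)/9.2828 = 0.042386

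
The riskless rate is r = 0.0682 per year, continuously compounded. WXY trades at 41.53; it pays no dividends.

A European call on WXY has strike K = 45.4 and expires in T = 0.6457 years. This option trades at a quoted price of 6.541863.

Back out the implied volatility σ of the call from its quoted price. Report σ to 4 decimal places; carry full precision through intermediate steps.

At σ = 0.5523 the Black–Scholes value reproduces the quote:
σ√T = 0.5523·√0.6457 = 0.443803
d₁ = (ln(S/K) + (r+σ²/2)T) / (σ√T) = (ln(41.53/45.4) + (0.0682+0.5523²/2)·0.6457) / 0.443803 = (-0.089096 + 0.142517) / 0.443803 = 0.120372
d₂ = d₁ − σ√T = 0.120372 − 0.443803 = -0.323432
e^{−rT} = 0.956919
N(d₁) = 0.547906,  N(d₂) = 0.373184
V = S·N(d₁) − K·e^{−rT}·N(d₂) = 22.754521 − 16.212658 = 6.541863 (the observed quote) — the price is monotone increasing in volatility, hence this σ is the only solution

sigma = 0.5523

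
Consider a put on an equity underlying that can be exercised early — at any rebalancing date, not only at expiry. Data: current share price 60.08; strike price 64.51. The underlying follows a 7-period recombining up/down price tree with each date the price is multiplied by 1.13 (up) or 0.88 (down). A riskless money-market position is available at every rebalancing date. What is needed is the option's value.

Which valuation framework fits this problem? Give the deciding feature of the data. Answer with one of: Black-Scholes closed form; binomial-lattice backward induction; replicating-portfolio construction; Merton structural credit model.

Key observation: the defining feature is the embedded early-exercise option across 7 discrete dates on the spot-60.08 tree; pricing the strike-64.51 put means working backward with an exercise test at every node.

framework: binomial-lattice backward induction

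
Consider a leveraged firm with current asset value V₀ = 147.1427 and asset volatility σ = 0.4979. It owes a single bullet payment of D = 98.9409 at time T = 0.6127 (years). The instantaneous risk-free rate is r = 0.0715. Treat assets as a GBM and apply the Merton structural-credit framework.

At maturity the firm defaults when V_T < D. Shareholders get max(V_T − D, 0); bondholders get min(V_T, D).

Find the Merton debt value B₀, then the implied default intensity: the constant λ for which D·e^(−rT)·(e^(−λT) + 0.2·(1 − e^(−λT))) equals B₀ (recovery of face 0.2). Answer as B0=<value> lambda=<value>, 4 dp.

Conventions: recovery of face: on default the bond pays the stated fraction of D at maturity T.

B0=91.7674 lambda=0.0644

Apply the equity-as-call identities (strike 98.9409, horizon 0.6127 years):
d₁ = [ln(V₀/D) + (r + σ²/2)T] / (σ√T)
   = [ln(147.1427/98.9409) + (0.0715 + 0.5·0.4979²)·0.6127] / (0.4979·√0.6127)
   = [0.396880 + 0.119754] / 0.389732 = 1.325613
d₂ = d₁ − σ√T = 1.325613 − 0.389732 = 0.935881
N(d₁) = 0.907516,  N(d₂) = 0.825333,  e^(−rT) = 0.957138
E₀ = V₀·N(d₁) − D·e^(−rT)·N(d₂)
   = 147.1427·0.907516 − 98.9409·0.957138·0.825333 = 55.375296
B₀ = V₀ − E₀ = 147.1427 − 55.375296 = 91.767404
e^(−λT) = (B₀·e^(rT)/D − 0.2)/(1 − 0.2) = (91.7674·1.044782/98.9409 − 0.2)/0.8 = 0.96129013
λ = −ln(0.96129013)/0.6127 = 0.064434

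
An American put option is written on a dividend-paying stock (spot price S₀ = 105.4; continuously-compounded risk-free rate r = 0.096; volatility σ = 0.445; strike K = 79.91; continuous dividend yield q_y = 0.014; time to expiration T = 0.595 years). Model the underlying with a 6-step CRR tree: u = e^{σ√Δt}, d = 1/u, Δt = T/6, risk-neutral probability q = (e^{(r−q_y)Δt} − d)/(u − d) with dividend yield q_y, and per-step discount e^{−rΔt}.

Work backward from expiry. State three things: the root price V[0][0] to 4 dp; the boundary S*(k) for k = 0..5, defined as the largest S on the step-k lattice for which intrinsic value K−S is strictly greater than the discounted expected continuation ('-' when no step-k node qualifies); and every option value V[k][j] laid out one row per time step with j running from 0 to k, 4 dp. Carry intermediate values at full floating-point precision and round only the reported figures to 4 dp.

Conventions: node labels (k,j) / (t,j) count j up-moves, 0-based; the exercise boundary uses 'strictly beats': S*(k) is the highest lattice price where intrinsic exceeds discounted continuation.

Δt=0.09917  u=1.15043  d=0.86924  q=0.49406  discount=0.99053
step 6 (expiry): payoffs max(K−S,0) = 34.4442 19.7368 0.2717 0.0000 0.0000 0.0000 0.0000
step 5: (k=5,j=0): S=52.3051, K−S=27.6049, hold=26.9203 ⇒ V=27.6049 exercise | (k=5,j=1): S=69.2249, K−S=10.6851, hold=10.0240 ⇒ V=10.6851 exercise | (k=5,j=2): S=91.6181, K−S=0.0000, hold=0.1362 ⇒ V=0.1362 continue | (k=5,j=3): S=121.2551, K−S=0.0000, hold=0.0000 ⇒ V=0.0000 continue | (k=5,j=4): S=160.4791, K−S=0.0000, hold=0.0000 ⇒ V=0.0000 continue | (k=5,j=5): S=212.3916, K−S=0.0000, hold=0.0000 ⇒ V=0.0000 continue  boundary S*=69.2249
step 4: (k=4,j=0): S=60.1732, K−S=19.7368, hold=19.0631 ⇒ V=19.7368 exercise | (k=4,j=1): S=79.6383, K−S=0.2717, hold=5.4214 ⇒ V=5.4214 continue | (k=4,j=2): S=105.4000, K−S=0.0000, hold=0.0682 ⇒ V=0.0682 continue | (k=4,j=3): S=139.4952, K−S=0.0000, hold=0.0000 ⇒ V=0.0000 continue | (k=4,j=4): S=184.6197, K−S=0.0000, hold=0.0000 ⇒ V=0.0000 continue  boundary S*=60.1732
step 3: (k=3,j=0): S=69.2249, K−S=10.6851, hold=12.5441 ⇒ V=12.5441 continue | (k=3,j=1): S=91.6181, K−S=0.0000, hold=2.7503 ⇒ V=2.7503 continue | (k=3,j=2): S=121.2551, K−S=0.0000, hold=0.0342 ⇒ V=0.0342 continue | (k=3,j=3): S=160.4791, K−S=0.0000, hold=0.0000 ⇒ V=0.0000 continue  boundary S*=-
step 2: (k=2,j=0): S=79.6383, K−S=0.2717, hold=7.6324 ⇒ V=7.6324 continue | (k=2,j=1): S=105.4000, K−S=0.0000, hold=1.3950 ⇒ V=1.3950 continue | (k=2,j=2): S=139.4952, K−S=0.0000, hold=0.0171 ⇒ V=0.0171 continue  boundary S*=-
step 1: (k=1,j=0): S=91.6181, K−S=0.0000, hold=4.5076 ⇒ V=4.5076 continue | (k=1,j=1): S=121.2551, K−S=0.0000, hold=0.7075 ⇒ V=0.7075 continue  boundary S*=-
step 0: (k=0,j=0): S=105.4000, K−S=0.0000, hold=2.6052 ⇒ V=2.6052 continue  boundary S*=-

price = 2.6052
boundary = - - - - 60.1732 69.2249
tree:
2.6052
4.5076 0.7075
7.6324 1.3950 0.0171
12.5441 2.7503 0.0342 0.0000
19.7368 5.4214 0.0682 0.0000 0.0000
27.6049 10.6851 0.1362 0.0000 0.0000 0.0000
34.4442 19.7368 0.2717 0.0000 0.0000 0.0000 0.0000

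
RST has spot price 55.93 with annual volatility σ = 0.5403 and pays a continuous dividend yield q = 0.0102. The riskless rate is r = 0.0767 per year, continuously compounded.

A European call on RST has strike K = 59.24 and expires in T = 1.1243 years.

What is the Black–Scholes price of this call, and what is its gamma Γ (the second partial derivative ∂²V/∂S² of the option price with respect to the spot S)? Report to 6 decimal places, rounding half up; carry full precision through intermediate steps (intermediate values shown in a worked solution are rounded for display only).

price = 12.838564
Γ = 0.011707

σ√T = 0.5403·√1.1243 = 0.572896
d₁ = (ln(S/K) + (r−q+σ²/2)T) / (σ√T) = (ln(55.93/59.24) + (0.0767−0.0102+0.5403²/2)·1.1243) / 0.572896 = (-0.057496 + 0.238871) / 0.572896 = 0.316593
d₂ = d₁ − σ√T = 0.316593 − 0.572896 = -0.256303
e^{−rT} = 0.917380
e^{−qT} = 0.988598
N(d₁) = 0.624224,  N(d₂) = 0.398858
Call price V = S·e^{−qT}·N(d₁) − K·e^{−rT}·N(d₂) = 34.514748 − 21.676184 = 12.838564
φ(d₁) = (1/√(2π))·e^{−d₁²/2} = 0.379442
Γ = e^{−qT}·φ(d₁) / (S·σ·√T) = 0.011707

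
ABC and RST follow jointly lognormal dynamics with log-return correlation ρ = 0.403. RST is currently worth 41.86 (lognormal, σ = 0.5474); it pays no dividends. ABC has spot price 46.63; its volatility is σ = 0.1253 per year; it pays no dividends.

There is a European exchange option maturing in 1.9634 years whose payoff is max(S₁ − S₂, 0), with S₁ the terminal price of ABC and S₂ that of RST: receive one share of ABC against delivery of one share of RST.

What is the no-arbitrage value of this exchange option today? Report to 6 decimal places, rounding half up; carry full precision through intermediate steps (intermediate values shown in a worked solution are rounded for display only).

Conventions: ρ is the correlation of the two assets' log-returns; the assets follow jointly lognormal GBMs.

exchange price = 14.869242

σ_eff = √(σ₁² + σ₂² − 2ρσ₁σ₂) = √(0.1253² + 0.5474² − 2·0.403·0.1253·0.5474) = 0.509965
d₁ = (ln(S₁/S₂) + (q₂ − q₁ + σ_eff²/2)T) / (σ_eff√T) = (ln(46.63/41.86) + (0.0 − 0.0 + 0.130032)·1.9634) / 0.714569 = 0.508303
d₂ = d₁ − σ_eff√T = 0.508303 − 0.714569 = -0.206266
N(d₁) = 0.694380,  N(d₂) = 0.418292
V = S₁·e^{−q₁T}·N(d₁) − S₂·e^{−q₂T}·N(d₂) = 32.378927 − 17.509685 = 14.869242
Key observation: r never enters — measured in units of RST, the claim is a call on S₁/S₂ struck at 1, so only the dividend yields and σ_eff matter.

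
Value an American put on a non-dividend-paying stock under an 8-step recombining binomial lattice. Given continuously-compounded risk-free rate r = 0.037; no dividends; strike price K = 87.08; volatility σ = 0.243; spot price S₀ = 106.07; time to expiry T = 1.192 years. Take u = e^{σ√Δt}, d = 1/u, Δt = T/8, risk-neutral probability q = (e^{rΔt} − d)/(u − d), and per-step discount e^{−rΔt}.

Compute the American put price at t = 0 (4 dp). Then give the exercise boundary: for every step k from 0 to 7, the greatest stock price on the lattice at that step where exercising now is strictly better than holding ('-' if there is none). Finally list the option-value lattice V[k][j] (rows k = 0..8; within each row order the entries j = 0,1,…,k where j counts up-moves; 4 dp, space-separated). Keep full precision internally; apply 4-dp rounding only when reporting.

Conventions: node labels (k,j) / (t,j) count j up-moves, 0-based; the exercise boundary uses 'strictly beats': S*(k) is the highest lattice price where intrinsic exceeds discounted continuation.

price = 2.3790
boundary = - - - - - 66.3606 72.8864 80.0540
tree:
2.3790
3.9080 0.9122
6.2636 1.6508 0.2011
9.7371 2.9409 0.4093 0.0000
14.5623 5.1326 0.8332 0.0000 0.0000
20.7194 8.7102 1.6958 0.0000 0.0000 0.0000
26.6610 14.1936 3.4518 0.0000 0.0000 0.0000 0.0000
32.0706 20.7194 7.0260 0.0000 0.0000 0.0000 0.0000 0.0000
36.9958 26.6610 14.1936 0.0000 0.0000 0.0000 0.0000 0.0000 0.0000

params: Δt=0.14900 u=1.09834 d=0.91047 q=0.50599 e^(-rΔt)=0.99450
t_8 payoffs: 36.9958 26.6610 14.1936 0.0000 0.0000 0.0000 0.0000 0.0000 0.0000
t_7: node(7,0) S=55.0094 payoff=32.0706 vs cont=31.5918 → 32.0706 [stop]  node(7,1) S=66.3606 payoff=20.7194 vs cont=20.2407 → 20.7194 [stop]  node(7,2) S=80.0540 payoff=7.0260 vs cont=6.9732 → 7.0260 [stop]  node(7,3) S=96.5731 payoff=0.0000 vs cont=0.0000 → 0.0000 [wait]  node(7,4) S=116.5008 payoff=0.0000 vs cont=0.0000 → 0.0000 [wait]  node(7,5) S=140.5407 payoff=0.0000 vs cont=0.0000 → 0.0000 [wait]  node(7,6) S=169.5411 payoff=0.0000 vs cont=0.0000 → 0.0000 [wait]  node(7,7) S=204.5258 payoff=0.0000 vs cont=0.0000 → 0.0000 [wait]  ⇒ S*(7)=80.0540
t_6: node(6,0) S=60.4190 payoff=26.6610 vs cont=26.1822 → 26.6610 [stop]  node(6,1) S=72.8864 payoff=14.1936 vs cont=13.7148 → 14.1936 [stop]  node(6,2) S=87.9265 payoff=0.0000 vs cont=3.4518 → 3.4518 [wait]  node(6,3) S=106.0700 payoff=0.0000 vs cont=0.0000 → 0.0000 [wait]  node(6,4) S=127.9574 payoff=0.0000 vs cont=0.0000 → 0.0000 [wait]  node(6,5) S=154.3614 payoff=0.0000 vs cont=0.0000 → 0.0000 [wait]  node(6,6) S=186.2137 payoff=0.0000 vs cont=0.0000 → 0.0000 [wait]  ⇒ S*(6)=72.8864
t_5: node(5,0) S=66.3606 payoff=20.7194 vs cont=20.2407 → 20.7194 [stop]  node(5,1) S=80.0540 payoff=7.0260 vs cont=8.7102 → 8.7102 [wait]  node(5,2) S=96.5731 payoff=0.0000 vs cont=1.6958 → 1.6958 [wait]  node(5,3) S=116.5008 payoff=0.0000 vs cont=0.0000 → 0.0000 [wait]  node(5,4) S=140.5407 payoff=0.0000 vs cont=0.0000 → 0.0000 [wait]  node(5,5) S=169.5411 payoff=0.0000 vs cont=0.0000 → 0.0000 [wait]  ⇒ S*(5)=66.3606
t_4: node(4,0) S=72.8864 payoff=14.1936 vs cont=14.5623 → 14.5623 [wait]  node(4,1) S=87.9265 payoff=0.0000 vs cont=5.1326 → 5.1326 [wait]  node(4,2) S=106.0700 payoff=0.0000 vs cont=0.8332 → 0.8332 [wait]  node(4,3) S=127.9574 payoff=0.0000 vs cont=0.0000 → 0.0000 [wait]  node(4,4) S=154.3614 payoff=0.0000 vs cont=0.0000 → 0.0000 [wait]  ⇒ S*(4)=-
t_3: node(3,0) S=80.0540 payoff=7.0260 vs cont=9.7371 → 9.7371 [wait]  node(3,1) S=96.5731 payoff=0.0000 vs cont=2.9409 → 2.9409 [wait]  node(3,2) S=116.5008 payoff=0.0000 vs cont=0.4093 → 0.4093 [wait]  node(3,3) S=140.5407 payoff=0.0000 vs cont=0.0000 → 0.0000 [wait]  ⇒ S*(3)=-
t_2: node(2,0) S=87.9265 payoff=0.0000 vs cont=6.2636 → 6.2636 [wait]  node(2,1) S=106.0700 payoff=0.0000 vs cont=1.6508 → 1.6508 [wait]  node(2,2) S=127.9574 payoff=0.0000 vs cont=0.2011 → 0.2011 [wait]  ⇒ S*(2)=-
t_1: node(1,0) S=96.5731 payoff=0.0000 vs cont=3.9080 → 3.9080 [wait]  node(1,1) S=116.5008 payoff=0.0000 vs cont=0.9122 → 0.9122 [wait]  ⇒ S*(1)=-
t_0: node(0,0) S=106.0700 payoff=0.0000 vs cont=2.3790 → 2.3790 [wait]  ⇒ S*(0)=-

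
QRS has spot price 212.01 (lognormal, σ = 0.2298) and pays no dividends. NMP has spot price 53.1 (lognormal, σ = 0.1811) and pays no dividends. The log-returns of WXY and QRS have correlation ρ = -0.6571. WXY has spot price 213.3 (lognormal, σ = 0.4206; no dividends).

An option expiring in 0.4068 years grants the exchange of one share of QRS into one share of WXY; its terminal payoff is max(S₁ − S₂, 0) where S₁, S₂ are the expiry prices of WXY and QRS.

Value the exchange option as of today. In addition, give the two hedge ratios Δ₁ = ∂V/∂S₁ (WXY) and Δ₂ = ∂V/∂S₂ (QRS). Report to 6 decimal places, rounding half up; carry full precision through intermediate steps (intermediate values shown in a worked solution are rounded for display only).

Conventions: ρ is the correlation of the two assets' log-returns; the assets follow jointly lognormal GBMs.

exchange price = 32.772998
Δ1 = 0.581760
Δ2 = -0.430717

σ_eff = √(σ₁² + σ₂² − 2ρσ₁σ₂) = √(0.4206² + 0.2298² − 2·-0.6571·0.4206·0.2298) = 0.597273
d₁ = (ln(S₁/S₂) + (q₂ − q₁ + σ_eff²/2)T) / (σ_eff√T) = (ln(213.3/212.01) + (0.0 − 0.0 + 0.178367)·0.4068) / 0.380946 = 0.206397
d₂ = d₁ − σ_eff√T = 0.206397 − 0.380946 = -0.174549
N(d₁) = 0.581760,  N(d₂) = 0.430717
V = S₁·e^{−q₁T}·N(d₁) − S₂·e^{−q₂T}·N(d₂) = 124.089316 − 91.316318 = 32.772998
Key observation: r never enters — measured in units of QRS, the claim is a call on S₁/S₂ struck at 1, so only the dividend yields and σ_eff matter.
Δ₁ = e^{−q₁T}·N(d₁) = 0.581760;  Δ₂ = −e^{−q₂T}·N(d₂) = -0.430717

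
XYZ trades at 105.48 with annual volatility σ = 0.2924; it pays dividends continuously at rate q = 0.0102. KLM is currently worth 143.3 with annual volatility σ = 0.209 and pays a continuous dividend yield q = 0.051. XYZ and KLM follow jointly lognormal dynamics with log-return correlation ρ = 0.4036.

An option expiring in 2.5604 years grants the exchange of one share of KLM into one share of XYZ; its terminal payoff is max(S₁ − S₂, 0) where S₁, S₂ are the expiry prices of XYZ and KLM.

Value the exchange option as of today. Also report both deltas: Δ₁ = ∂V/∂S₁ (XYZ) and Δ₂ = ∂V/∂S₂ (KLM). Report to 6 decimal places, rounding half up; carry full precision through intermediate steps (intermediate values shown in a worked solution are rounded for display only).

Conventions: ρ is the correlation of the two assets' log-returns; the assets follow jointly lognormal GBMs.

σ_eff = √(σ₁² + σ₂² − 2ρσ₁σ₂) = √(0.2924² + 0.209² − 2·0.4036·0.2924·0.209) = 0.282576
d₁ = (ln(S₁/S₂) + (q₂ − q₁ + σ_eff²/2)T) / (σ_eff√T) = (ln(105.48/143.3) + (0.051 − 0.0102 + 0.039925)·2.5604) / 0.452158 = -0.220568
d₂ = d₁ − σ_eff√T = -0.220568 − 0.452158 = -0.672725
N(d₁) = 0.412715,  N(d₂) = 0.250561
V = S₁·e^{−q₁T}·N(d₁) − S₂·e^{−q₂T}·N(d₂) = 42.410934 − 31.510069 = 10.900865
Key observation: pricing in KLM-units makes this a unit-strike call on the ratio S₁/S₂ — the risk-free rate cancels and cannot affect the value.
Δ₁ = e^{−q₁T}·N(d₁) = 0.402076;  Δ₂ = −e^{−q₂T}·N(d₂) = -0.219889

exchange price = 10.900865
Δ1 = 0.402076
Δ2 = -0.219889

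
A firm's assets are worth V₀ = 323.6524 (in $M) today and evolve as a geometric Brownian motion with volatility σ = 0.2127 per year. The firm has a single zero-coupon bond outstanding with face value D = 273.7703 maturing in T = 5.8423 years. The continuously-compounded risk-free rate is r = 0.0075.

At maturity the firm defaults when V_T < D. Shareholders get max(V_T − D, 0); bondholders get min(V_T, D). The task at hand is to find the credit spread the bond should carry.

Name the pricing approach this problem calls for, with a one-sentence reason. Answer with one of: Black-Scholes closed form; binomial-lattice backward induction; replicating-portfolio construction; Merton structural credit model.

Key observation: with the firm-asset dynamics (V₀ = 323.6524) and a single zero-coupon liability of face 273.7703 given, debt value, spread, and default probability all derive from the option view of the balance sheet.

framework: Merton structural credit model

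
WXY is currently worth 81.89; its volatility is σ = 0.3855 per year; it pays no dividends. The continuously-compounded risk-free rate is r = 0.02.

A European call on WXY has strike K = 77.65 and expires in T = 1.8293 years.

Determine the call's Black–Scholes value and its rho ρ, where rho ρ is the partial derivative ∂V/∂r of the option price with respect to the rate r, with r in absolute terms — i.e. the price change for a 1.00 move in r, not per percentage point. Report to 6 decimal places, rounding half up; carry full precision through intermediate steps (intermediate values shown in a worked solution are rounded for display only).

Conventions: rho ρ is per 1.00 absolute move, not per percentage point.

σ√T = 0.3855·√1.8293 = 0.521395
d₁ = (ln(S/K) + (r+σ²/2)T) / (σ√T) = (ln(81.89/77.65) + (0.02+0.3855²/2)·1.8293) / 0.521395 = (0.053165 + 0.172512) / 0.521395 = 0.432834
d₂ = d₁ − σ√T = 0.432834 − 0.521395 = -0.088561
e^{−rT} = 0.964075
N(d₁) = 0.667432,  N(d₂) = 0.464716
Call price V = S·N(d₁) − K·e^{−rT}·N(d₂) = 54.656045 − 34.788812 = 19.867233
ρ = K·T·e^{−rT}·N(d₂) = 63.639173

price = 19.867233
ρ = 63.639173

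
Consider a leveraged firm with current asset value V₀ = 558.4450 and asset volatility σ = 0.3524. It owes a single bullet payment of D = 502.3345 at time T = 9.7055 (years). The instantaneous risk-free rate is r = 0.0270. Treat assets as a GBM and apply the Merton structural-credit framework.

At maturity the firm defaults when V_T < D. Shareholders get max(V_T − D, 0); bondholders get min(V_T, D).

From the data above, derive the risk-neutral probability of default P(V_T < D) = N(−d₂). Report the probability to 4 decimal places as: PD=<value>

PD=0.5846

Equity is a call on the firm's assets struck at D = 502.3345:
d₁ = [ln(V₀/D) + (r + σ²/2)T] / (σ√T)
   = [ln(558.4450/502.3345) + (0.0270 + 0.5·0.3524²)·9.7055] / (0.3524·√9.7055)
   = [0.105890 + 0.864691] / 1.097855 = 0.884070
d₂ = d₁ − σ√T = 0.884070 − 1.097855 = -0.213784
risk-neutral PD = N(−d₂) = N(0.213784) = 0.584642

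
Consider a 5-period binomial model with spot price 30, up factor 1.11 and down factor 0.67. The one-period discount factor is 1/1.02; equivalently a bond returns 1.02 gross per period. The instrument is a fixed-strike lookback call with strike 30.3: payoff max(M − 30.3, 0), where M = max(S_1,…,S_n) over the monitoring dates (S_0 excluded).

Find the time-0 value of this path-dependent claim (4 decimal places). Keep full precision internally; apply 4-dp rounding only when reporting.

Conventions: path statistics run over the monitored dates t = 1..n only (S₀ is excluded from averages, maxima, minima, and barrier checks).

price = 9.2117

No-arbitrage gives p* = (R−d)/(u−d) = 0.7955: enumerate every path, weight its payoff by its p*-probability, and discount by R^5.
Enumerate all 2^5 = 32 price paths (U = up ×1.11, D = down ×0.67); each path with k up-moves has probability p*^k·(1−p*)^(5−k).
DDDDD: M=20.1000, payoff=0.0000, prob=0.000358
UDDDD: M=33.3000, payoff=3.0000, prob=0.001392
DUDDD: M=22.3110, payoff=0.0000, prob=0.001392
UUDDD: M=36.9630, payoff=6.6630, prob=0.005415
DDUDD: M=20.1000, payoff=0.0000, prob=0.001392
UDUDD: M=33.3000, payoff=3.0000, prob=0.005415
DUUDD: M=24.7652, payoff=0.0000, prob=0.005415
UUUDD: M=41.0289, payoff=10.7289, prob=0.021058
DDDUD: M=20.1000, payoff=0.0000, prob=0.001392
UDDUD: M=33.3000, payoff=3.0000, prob=0.005415
DUDUD: M=22.3110, payoff=0.0000, prob=0.005415
UUDUD: M=36.9630, payoff=6.6630, prob=0.021058
DDUUD: M=20.1000, payoff=0.0000, prob=0.005415
UDUUD: M=33.3000, payoff=3.0000, prob=0.021058
DUUUD: M=27.4894, payoff=0.0000, prob=0.021058
UUUUD: M=45.5421, payoff=15.2421, prob=0.081894
DDDDU: M=20.1000, payoff=0.0000, prob=0.001392
UDDDU: M=33.3000, payoff=3.0000, prob=0.005415
DUDDU: M=22.3110, payoff=0.0000, prob=0.005415
UUDDU: M=36.9630, payoff=6.6630, prob=0.021058
DDUDU: M=20.1000, payoff=0.0000, prob=0.005415
UDUDU: M=33.3000, payoff=3.0000, prob=0.021058
DUUDU: M=24.7652, payoff=0.0000, prob=0.021058
UUUDU: M=41.0289, payoff=10.7289, prob=0.081894
DDDUU: M=20.1000, payoff=0.0000, prob=0.005415
UDDUU: M=33.3000, payoff=3.0000, prob=0.021058
DUDUU: M=22.3110, payoff=0.0000, prob=0.021058
UUDUU: M=36.9630, payoff=6.6630, prob=0.081894
DDUUU: M=20.1000, payoff=0.0000, prob=0.021058
UDUUU: M=33.3000, payoff=3.0000, prob=0.081894
DUUUU: M=30.5132, payoff=0.2132, prob=0.081894
UUUUU: M=50.5517, payoff=20.2517, prob=0.318476
Price = Σ prob·payoff / R^5 = 10.170444 / 1.104081 = 9.2117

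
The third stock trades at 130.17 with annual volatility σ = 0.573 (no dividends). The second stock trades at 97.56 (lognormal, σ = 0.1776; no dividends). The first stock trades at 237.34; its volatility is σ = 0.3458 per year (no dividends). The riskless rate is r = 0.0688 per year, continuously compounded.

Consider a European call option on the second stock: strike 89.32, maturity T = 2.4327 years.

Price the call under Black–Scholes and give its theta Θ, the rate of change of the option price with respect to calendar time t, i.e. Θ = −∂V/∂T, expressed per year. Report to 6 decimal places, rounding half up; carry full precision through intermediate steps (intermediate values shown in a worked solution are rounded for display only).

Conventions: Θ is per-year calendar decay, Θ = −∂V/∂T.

price = 24.282293
Θ = -5.334823

σ√T = 0.1776·√2.4327 = 0.277005
d₁ = (ln(S/K) + (r+σ²/2)T) / (σ√T) = (ln(97.56/89.32) + (0.0688+0.1776²/2)·2.4327) / 0.277005 = (0.088242 + 0.205736) / 0.277005 = 1.061273
d₂ = d₁ − σ√T = 1.061273 − 0.277005 = 0.784268
e^{−rT} = 0.845887
N(d₁) = 0.855717,  N(d₂) = 0.783559
Call price V = S·N(d₁) − K·e^{−rT}·N(d₂) = 83.483762 − 59.201469 = 24.282293
φ(d₁) = (1/√(2π))·e^{−d₁²/2} = 0.227163
Θ = −S·φ(d₁)·σ/(2√T) − r·K·e^{−rT}·N(d₂) = −1.261762 − 4.073061 = -5.334823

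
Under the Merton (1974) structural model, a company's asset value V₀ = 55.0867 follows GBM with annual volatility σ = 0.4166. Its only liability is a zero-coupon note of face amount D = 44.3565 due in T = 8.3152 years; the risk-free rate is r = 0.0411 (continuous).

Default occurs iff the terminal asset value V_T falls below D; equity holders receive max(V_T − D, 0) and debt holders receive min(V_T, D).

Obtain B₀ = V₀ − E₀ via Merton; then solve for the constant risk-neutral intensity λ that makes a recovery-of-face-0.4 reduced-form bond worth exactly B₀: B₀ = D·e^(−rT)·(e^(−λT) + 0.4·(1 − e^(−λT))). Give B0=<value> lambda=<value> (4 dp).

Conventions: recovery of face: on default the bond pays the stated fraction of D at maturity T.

Apply the equity-as-call identities (strike 44.3565, horizon 8.3152 years):
d₁ = [ln(V₀/D) + (r + σ²/2)T] / (σ√T)
   = [ln(55.0867/44.3565) + (0.0411 + 0.5·0.4166²)·8.3152] / (0.4166·√8.3152)
   = [0.216649 + 1.063329] / 1.201311 = 1.065484
d₂ = d₁ − σ√T = 1.065484 − 1.201311 = -0.135827
N(d₁) = 0.856672,  N(d₂) = 0.445979,  e^(−rT) = 0.710522
E₀ = V₀·N(d₁) − D·e^(−rT)·N(d₂)
   = 55.0867·0.856672 − 44.3565·0.710522·0.445979 = 33.135609
B₀ = V₀ − E₀ = 55.0867 − 33.135609 = 21.951091
e^(−λT) = (B₀·e^(rT)/D − 0.4)/(1 − 0.4) = (21.9511·1.407415/44.3565 − 0.4)/0.6 = 0.49416690
λ = −ln(0.49416690)/8.3152 = 0.084770

B0=21.9511 lambda=0.0848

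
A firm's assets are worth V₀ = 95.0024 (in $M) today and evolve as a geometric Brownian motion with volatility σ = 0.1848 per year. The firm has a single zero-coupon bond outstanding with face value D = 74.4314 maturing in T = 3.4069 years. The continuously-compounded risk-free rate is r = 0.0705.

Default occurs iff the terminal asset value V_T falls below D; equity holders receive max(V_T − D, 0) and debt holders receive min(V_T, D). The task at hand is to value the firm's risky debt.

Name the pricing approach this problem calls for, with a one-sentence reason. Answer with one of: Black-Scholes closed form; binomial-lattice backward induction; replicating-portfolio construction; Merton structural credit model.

Key observation: a levered firm with one bullet debt due at 3.4069 years is the canonical structural-credit setup: equity is a call on the firm's assets struck at the face value.

framework: Merton structural credit model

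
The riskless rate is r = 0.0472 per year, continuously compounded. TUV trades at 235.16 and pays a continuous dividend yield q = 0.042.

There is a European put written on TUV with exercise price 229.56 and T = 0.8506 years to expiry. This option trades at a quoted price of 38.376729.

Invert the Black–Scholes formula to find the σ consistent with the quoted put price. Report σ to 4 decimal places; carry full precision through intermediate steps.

sigma = 0.5087

At σ = 0.5087 the Black–Scholes value reproduces the quote:
σ√T = 0.5087·√0.8506 = 0.469164
d₁ = (ln(S/K) + (r−q+σ²/2)T) / (σ√T) = (ln(235.16/229.56) + (0.0472−0.042+0.5087²/2)·0.8506) / 0.469164 = (0.024102 + 0.114480) / 0.469164 = 0.295381
d₂ = d₁ − σ√T = 0.295381 − 0.469164 = -0.173783
e^{−rT} = 0.960647
e^{−qT} = 0.964905
N(−d₁) = 0.383851,  N(−d₂) = 0.568982
V = K·e^{−rT}·N(−d₂) − S·e^{−qT}·N(−d₁) = 125.475351 − 87.098622 = 38.376729 (the observed quote) — the price is monotone increasing in volatility, hence this σ is the only solution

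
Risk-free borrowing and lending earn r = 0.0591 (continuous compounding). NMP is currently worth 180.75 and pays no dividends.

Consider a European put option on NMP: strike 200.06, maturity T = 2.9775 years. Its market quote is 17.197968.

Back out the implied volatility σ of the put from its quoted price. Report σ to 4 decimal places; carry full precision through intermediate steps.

sigma = 0.1936

At σ = 0.1936 the Black–Scholes value reproduces the quote:
σ√T = 0.1936·√2.9775 = 0.334065
d₁ = (ln(S/K) + (r+σ²/2)T) / (σ√T) = (ln(180.75/200.06) + (0.0591+0.1936²/2)·2.9775) / 0.334065 = (-0.101502 + 0.231770) / 0.334065 = 0.389947
d₂ = d₁ − σ√T = 0.389947 − 0.334065 = 0.055881
e^{−rT} = 0.838643
N(−d₁) = 0.348288,  N(−d₂) = 0.477718
V = K·e^{−rT}·N(−d₂) − S·N(−d₁) = 80.151031 − 62.953063 = 17.197968 (the quoted price), and the Black–Scholes price is strictly increasing in σ, so σ is unique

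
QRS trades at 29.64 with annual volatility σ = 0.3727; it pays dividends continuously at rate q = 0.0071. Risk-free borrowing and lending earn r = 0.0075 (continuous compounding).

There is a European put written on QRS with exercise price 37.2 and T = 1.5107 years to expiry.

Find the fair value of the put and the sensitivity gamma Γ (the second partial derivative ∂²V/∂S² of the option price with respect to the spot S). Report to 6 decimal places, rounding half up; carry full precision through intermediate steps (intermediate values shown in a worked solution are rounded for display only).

σ√T = 0.3727·√1.5107 = 0.458088
d₁ = (ln(S/K) + (r−q+σ²/2)T) / (σ√T) = (ln(29.64/37.2) + (0.0075−0.0071+0.3727²/2)·1.5107) / 0.458088 = (-0.227184 + 0.105526) / 0.458088 = -0.265577
d₂ = d₁ − σ√T = -0.265577 − 0.458088 = -0.723665
e^{−rT} = 0.988734
e^{−qT} = 0.989331
N(−d₁) = 0.604718,  N(−d₂) = 0.765364
Put price V = K·e^{−rT}·N(−d₂) − S·e^{−qT}·N(−d₁) = 28.150779 − 17.732605 = 10.418174
φ(d₁) = (1/√(2π))·e^{−d₁²/2} = 0.385119
Γ = e^{−qT}·φ(d₁) / (S·σ·√T) = 0.028061

price = 10.418174
Γ = 0.028061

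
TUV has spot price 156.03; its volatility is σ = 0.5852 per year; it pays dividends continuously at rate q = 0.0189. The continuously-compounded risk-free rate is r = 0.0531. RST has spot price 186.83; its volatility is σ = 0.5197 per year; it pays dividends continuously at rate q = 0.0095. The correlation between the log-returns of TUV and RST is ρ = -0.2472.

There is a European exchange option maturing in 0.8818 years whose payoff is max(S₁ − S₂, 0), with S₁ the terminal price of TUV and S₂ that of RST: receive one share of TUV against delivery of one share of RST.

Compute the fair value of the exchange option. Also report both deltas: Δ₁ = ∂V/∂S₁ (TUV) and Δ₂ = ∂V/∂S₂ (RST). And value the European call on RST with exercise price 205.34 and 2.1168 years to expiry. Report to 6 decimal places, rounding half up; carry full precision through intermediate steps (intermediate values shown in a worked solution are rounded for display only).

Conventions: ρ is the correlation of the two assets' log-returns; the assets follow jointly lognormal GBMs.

exchange price = 39.326001
Δ1 = 0.562116
Δ2 = -0.258957
price(RST call K=205.34) = 53.806683

σ_eff = √(σ₁² + σ₂² − 2ρσ₁σ₂) = √(0.5852² + 0.5197² − 2·-0.2472·0.5852·0.5197) = 0.873446
d₁ = (ln(S₁/S₂) + (q₂ − q₁ + σ_eff²/2)T) / (σ_eff√T) = (ln(156.03/186.83) + (0.0095 − 0.0189 + 0.381454)·0.8818) / 0.820203 = 0.180354
d₂ = d₁ − σ_eff√T = 0.180354 − 0.820203 = -0.639849
N(d₁) = 0.571563,  N(d₂) = 0.261135
V = S₁·e^{−q₁T}·N(d₁) − S₂·e^{−q₂T}·N(d₂) = 87.706924 − 48.380923 = 39.326001
Δ₁ = e^{−q₁T}·N(d₁) = 0.562116;  Δ₂ = −e^{−q₂T}·N(d₂) = -0.258957
[vanilla: RST call K=205.34]
σ√T = 0.5197·√2.1168 = 0.756123
d₁ = (ln(S/K) + (r−q+σ²/2)T) / (σ√T) = (ln(186.83/205.34) + (0.0531−0.0095+0.5197²/2)·2.1168) / 0.756123 = (-0.094468 + 0.378154) / 0.756123 = 0.375184
d₂ = d₁ − σ√T = 0.375184 − 0.756123 = -0.380939
e^{−rT} = 0.893685
e^{−qT} = 0.980091
N(d₁) = 0.646238,  N(d₂) = 0.351624
price = S·e^{−qT}·N(d₁) − K·e^{−rT}·N(d₂) = 118.332992 − 64.526310 = 53.806683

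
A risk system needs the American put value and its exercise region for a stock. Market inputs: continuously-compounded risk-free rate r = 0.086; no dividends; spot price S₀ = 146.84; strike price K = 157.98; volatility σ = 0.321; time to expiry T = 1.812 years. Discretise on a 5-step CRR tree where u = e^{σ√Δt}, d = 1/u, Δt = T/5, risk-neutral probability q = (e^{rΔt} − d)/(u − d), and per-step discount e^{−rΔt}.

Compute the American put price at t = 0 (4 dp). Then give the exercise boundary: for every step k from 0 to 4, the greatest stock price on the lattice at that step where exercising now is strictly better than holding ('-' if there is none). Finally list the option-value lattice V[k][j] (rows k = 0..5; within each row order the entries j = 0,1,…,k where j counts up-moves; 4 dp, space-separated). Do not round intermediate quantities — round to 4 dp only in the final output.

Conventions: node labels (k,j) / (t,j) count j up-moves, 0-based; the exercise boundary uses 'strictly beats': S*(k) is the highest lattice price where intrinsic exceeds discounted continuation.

Δt=0.36240  u=1.21318  d=0.82428  q=0.53324  discount=0.96931
step 5 (expiry): payoffs max(K−S,0) = 102.1038 75.7417 36.9422 0.0000 0.0000 0.0000
step 4: (k=4,j=0): S=67.7876, K−S=90.1924, hold=85.3446 ⇒ V=90.1924 exercise | (k=4,j=1): S=99.7694, K−S=58.2106, hold=53.3629 ⇒ V=58.2106 exercise | (k=4,j=2): S=146.8400, K−S=11.1400, hold=16.7139 ⇒ V=16.7139 continue | (k=4,j=3): S=216.1182, K−S=0.0000, hold=0.0000 ⇒ V=0.0000 continue | (k=4,j=4): S=318.0814, K−S=0.0000, hold=0.0000 ⇒ V=0.0000 continue  boundary S*=99.7694
step 3: (k=3,j=0): S=82.2383, K−S=75.7417, hold=70.8940 ⇒ V=75.7417 exercise | (k=3,j=1): S=121.0378, K−S=36.9422, hold=34.9756 ⇒ V=36.9422 exercise | (k=3,j=2): S=178.1426, K−S=0.0000, hold=7.5620 ⇒ V=7.5620 continue | (k=3,j=3): S=262.1892, K−S=0.0000, hold=0.0000 ⇒ V=0.0000 continue  boundary S*=121.0378
step 2: (k=2,j=0): S=99.7694, K−S=58.2106, hold=53.3629 ⇒ V=58.2106 exercise | (k=2,j=1): S=146.8400, K−S=11.1400, hold=20.6225 ⇒ V=20.6225 continue | (k=2,j=2): S=216.1182, K−S=0.0000, hold=3.4213 ⇒ V=3.4213 continue  boundary S*=99.7694
step 1: (k=1,j=0): S=121.0378, K−S=36.9422, hold=36.9958 ⇒ V=36.9958 continue | (k=1,j=1): S=178.1426, K−S=0.0000, hold=11.0987 ⇒ V=11.0987 continue  boundary S*=-
step 0: (k=0,j=0): S=146.8400, K−S=11.1400, hold=22.4749 ⇒ V=22.4749 continue  boundary S*=-

price = 22.4749
boundary = - - 99.7694 121.0378 99.7694
tree:
22.4749
36.9958 11.0987
58.2106 20.6225 3.4213
75.7417 36.9422 7.5620 0.0000
90.1924 58.2106 16.7139 0.0000 0.0000
102.1038 75.7417 36.9422 0.0000 0.0000 0.0000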